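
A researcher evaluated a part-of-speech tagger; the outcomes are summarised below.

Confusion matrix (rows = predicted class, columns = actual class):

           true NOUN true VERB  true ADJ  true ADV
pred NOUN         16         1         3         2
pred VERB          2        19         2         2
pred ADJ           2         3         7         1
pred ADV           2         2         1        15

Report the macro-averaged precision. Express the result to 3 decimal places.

0.694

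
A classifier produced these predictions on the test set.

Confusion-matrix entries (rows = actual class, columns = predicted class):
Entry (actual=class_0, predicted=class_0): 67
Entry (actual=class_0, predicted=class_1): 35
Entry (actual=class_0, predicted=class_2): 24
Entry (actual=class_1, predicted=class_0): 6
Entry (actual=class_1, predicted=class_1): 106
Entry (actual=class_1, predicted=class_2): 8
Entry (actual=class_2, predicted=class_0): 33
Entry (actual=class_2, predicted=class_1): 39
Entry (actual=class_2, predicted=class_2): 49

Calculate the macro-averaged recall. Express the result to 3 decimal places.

Per-class recall (TP/(TP+FN)):
  class_0: TP=67, FN=35+24=59 → 67/126 = 0.5317
  class_1: TP=106, FN=6+8=14 → 106/120 = 0.8833
  class_2: TP=49, FN=33+39=72 → 49/121 = 0.4050
Macro-recall = mean = (0.5317 + 0.8833 + 0.4050) / 3 = 0.607

0.607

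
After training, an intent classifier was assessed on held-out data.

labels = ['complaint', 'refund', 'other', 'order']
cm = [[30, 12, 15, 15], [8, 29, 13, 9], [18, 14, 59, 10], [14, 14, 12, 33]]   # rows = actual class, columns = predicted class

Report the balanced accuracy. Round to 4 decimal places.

Balanced accuracy = mean of per-class recall.
  complaint: recall = 30/72 = 0.41667
  refund: recall = 29/59 = 0.49153
  other: recall = 59/101 = 0.58416
  order: recall = 33/73 = 0.45205
Mean = (0.41667 + 0.49153 + 0.58416 + 0.45205) / 4 = 0.4861

0.4861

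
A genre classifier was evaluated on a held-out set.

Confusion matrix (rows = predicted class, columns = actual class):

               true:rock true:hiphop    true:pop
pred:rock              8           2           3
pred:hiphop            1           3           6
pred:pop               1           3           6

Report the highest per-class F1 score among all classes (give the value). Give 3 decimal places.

Per-class F1 score (2·TP/(2·TP+FP+FN)):
  rock: TP=8, FP=2+3=5, FN=1+1=2 → 16/23 = 0.6957
  hiphop: TP=3, FP=1+6=7, FN=2+3=5 → 6/18 = 0.3333
  pop: TP=6, FP=1+3=4, FN=3+6=9 → 12/25 = 0.4800
Highest is class 'rock' with F1 score = 0.696.

0.696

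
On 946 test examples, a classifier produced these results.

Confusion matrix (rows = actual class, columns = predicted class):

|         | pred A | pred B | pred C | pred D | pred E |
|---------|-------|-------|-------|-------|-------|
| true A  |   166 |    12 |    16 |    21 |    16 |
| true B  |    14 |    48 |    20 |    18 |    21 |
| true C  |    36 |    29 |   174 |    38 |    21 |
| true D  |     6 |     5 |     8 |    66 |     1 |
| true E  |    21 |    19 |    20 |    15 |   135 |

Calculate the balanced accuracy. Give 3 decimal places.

0.622

Balanced accuracy = mean of per-class recall.
  A: recall = 166/231 = 0.7186
  B: recall = 48/121 = 0.3967
  C: recall = 174/298 = 0.5839
  D: recall = 66/86 = 0.7674
  E: recall = 135/210 = 0.6429
Mean = (0.7186 + 0.3967 + 0.5839 + 0.7674 + 0.6429) / 5 = 0.622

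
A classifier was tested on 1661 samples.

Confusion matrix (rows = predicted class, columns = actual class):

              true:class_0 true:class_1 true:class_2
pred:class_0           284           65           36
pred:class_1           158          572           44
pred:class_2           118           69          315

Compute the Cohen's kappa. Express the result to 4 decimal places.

0.5475

Observed agreement pₒ = trace/N = 1171/1661 = 0.70500
Expected agreement pₑ = Σ (rowᵢ·colᵢ)/N² = (560·385 + 706·774 + 395·502)/1661² = 0.34808
κ = (pₒ − pₑ)/(1 − pₑ) = (0.70500 − 0.34808)/(1 − 0.34808) = 0.5475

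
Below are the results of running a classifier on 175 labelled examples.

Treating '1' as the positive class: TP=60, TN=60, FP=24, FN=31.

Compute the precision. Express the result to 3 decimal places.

Precision = TP/(TP+FP) = 60/(60+24) = 60/84 = 0.714

0.714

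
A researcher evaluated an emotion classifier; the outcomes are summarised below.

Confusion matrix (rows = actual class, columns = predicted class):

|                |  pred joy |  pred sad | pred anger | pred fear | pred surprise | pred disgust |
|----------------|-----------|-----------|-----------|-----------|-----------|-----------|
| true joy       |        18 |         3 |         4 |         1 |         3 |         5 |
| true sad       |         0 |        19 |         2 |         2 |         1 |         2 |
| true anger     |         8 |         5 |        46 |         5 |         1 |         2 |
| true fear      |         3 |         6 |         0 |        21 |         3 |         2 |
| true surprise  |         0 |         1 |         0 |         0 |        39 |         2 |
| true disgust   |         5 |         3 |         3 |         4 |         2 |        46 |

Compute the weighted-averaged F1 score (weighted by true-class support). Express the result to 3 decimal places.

Per-class F1 score (2·TP/(2·TP+FP+FN)):
  joy: TP=18, FP=0+8+3+0+5=16, FN=3+4+1+3+5=16 → 36/68 = 0.5294
  sad: TP=19, FP=3+5+6+1+3=18, FN=0+2+2+1+2=7 → 38/63 = 0.6032
  anger: TP=46, FP=4+2+0+0+3=9, FN=8+5+5+1+2=21 → 92/122 = 0.7541
  fear: TP=21, FP=1+2+5+0+4=12, FN=3+6+0+3+2=14 → 42/68 = 0.6176
  surprise: TP=39, FP=3+1+1+3+2=10, FN=0+1+0+0+2=3 → 78/91 = 0.8571
  disgust: TP=46, FP=5+2+2+2+2=13, FN=5+3+3+4+2=17 → 92/122 = 0.7541
Weighted-F1 score = Σ (supportᵢ/N)·F1 scoreᵢ with N=267: (34/267)·0.5294 + (26/267)·0.6032 + (67/267)·0.7541 + (35/267)·0.6176 + (42/267)·0.8571 + (63/267)·0.7541 = 0.709

0.709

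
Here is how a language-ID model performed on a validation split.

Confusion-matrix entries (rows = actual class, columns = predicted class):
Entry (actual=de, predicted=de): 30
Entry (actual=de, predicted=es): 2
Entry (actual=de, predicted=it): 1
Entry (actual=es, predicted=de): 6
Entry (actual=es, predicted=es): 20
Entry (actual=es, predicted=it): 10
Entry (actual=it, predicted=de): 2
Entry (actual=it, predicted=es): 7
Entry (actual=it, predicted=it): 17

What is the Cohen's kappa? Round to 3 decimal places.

Observed agreement pₒ = trace/N = 67/95 = 0.7053
Expected agreement pₑ = Σ (rowᵢ·colᵢ)/N² = (33·38 + 36·29 + 26·28)/95² = 0.3353
κ = (pₒ − pₑ)/(1 − pₑ) = (0.7053 − 0.3353)/(1 − 0.3353) = 0.557

0.557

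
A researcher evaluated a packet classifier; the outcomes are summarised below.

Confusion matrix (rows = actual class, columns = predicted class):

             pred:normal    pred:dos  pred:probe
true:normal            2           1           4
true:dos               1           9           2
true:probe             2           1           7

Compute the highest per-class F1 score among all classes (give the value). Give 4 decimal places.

Per-class F1 score (2·TP/(2·TP+FP+FN)):
  normal: TP=2, FP=1+2=3, FN=1+4=5 → 4/12 = 0.33333
  dos: TP=9, FP=1+1=2, FN=1+2=3 → 18/23 = 0.78261
  probe: TP=7, FP=4+2=6, FN=2+1=3 → 14/23 = 0.60870
Highest is class 'dos' with F1 score = 0.7826.

0.7826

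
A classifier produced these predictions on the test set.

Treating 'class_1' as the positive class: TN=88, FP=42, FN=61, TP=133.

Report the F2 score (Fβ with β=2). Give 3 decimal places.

0.699

Fβ = (1+β²)·TP / ((1+β²)·TP + β²·FN + FP), with β²=4
= 5·133 / (5·133 + 4·61 + 42) = 0.699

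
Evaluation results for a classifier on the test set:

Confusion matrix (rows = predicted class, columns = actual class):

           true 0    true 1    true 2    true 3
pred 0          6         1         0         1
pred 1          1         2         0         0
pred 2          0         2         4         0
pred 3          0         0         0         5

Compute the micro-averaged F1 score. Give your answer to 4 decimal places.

Micro-averaging pools counts across classes: ΣTP=17, ΣFP=5, ΣFN=5.
Micro-F1 score = 2·TP/(2·TP+FP+FN) on pooled counts = 0.7727 (equals overall accuracy in single-label multiclass).

0.7727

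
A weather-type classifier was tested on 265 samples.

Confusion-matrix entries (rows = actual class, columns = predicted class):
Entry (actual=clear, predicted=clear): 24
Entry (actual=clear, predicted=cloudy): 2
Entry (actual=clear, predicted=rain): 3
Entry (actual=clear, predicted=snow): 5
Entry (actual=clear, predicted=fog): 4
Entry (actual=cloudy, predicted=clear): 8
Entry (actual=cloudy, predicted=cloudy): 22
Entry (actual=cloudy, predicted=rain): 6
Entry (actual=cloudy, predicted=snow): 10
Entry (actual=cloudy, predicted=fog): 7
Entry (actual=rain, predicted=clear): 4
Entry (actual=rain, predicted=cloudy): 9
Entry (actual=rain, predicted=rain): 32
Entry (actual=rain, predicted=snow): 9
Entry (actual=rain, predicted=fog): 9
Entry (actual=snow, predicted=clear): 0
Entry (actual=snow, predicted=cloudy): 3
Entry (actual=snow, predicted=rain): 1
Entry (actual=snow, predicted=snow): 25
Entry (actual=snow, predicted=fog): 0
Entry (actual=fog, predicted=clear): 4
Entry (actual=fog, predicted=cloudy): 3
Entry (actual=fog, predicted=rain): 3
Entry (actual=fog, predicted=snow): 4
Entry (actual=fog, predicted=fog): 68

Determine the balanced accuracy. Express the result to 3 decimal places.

0.649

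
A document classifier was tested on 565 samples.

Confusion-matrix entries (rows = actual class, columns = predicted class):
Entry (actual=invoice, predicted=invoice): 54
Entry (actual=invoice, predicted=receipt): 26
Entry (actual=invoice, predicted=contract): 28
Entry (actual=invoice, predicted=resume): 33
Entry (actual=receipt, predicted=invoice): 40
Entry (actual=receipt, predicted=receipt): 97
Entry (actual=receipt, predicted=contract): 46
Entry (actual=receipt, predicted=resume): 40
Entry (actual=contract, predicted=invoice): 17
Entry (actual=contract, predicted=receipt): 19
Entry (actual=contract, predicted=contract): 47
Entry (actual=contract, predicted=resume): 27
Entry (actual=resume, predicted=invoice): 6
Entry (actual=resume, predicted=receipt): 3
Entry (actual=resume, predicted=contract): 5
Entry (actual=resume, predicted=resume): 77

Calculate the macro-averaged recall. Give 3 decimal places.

0.523

Per-class recall (TP/(TP+FN)):
  invoice: TP=54, FN=26+28+33=87 → 54/141 = 0.3830
  receipt: TP=97, FN=40+46+40=126 → 97/223 = 0.4350
  contract: TP=47, FN=17+19+27=63 → 47/110 = 0.4273
  resume: TP=77, FN=6+3+5=14 → 77/91 = 0.8462
Macro-recall = mean = (0.3830 + 0.4350 + 0.4273 + 0.8462) / 4 = 0.523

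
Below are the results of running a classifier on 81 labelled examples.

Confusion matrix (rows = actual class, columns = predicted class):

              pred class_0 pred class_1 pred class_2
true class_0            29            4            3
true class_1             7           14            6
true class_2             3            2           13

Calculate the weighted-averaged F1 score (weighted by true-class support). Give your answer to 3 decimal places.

0.687

Per-class F1 score (2·TP/(2·TP+FP+FN)):
  class_0: TP=29, FP=7+3=10, FN=4+3=7 → 58/75 = 0.7733
  class_1: TP=14, FP=4+2=6, FN=7+6=13 → 28/47 = 0.5957
  class_2: TP=13, FP=3+6=9, FN=3+2=5 → 26/40 = 0.6500
Weighted-F1 score = Σ (supportᵢ/N)·F1 scoreᵢ with N=81: (36/81)·0.7733 + (27/81)·0.5957 + (18/81)·0.6500 = 0.687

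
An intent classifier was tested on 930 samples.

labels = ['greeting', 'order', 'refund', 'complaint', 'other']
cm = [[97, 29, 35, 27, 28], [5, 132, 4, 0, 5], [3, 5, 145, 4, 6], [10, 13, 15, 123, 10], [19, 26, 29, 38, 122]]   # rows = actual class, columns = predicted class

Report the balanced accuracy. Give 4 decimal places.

0.6967

Balanced accuracy = mean of per-class recall.
  greeting: recall = 97/216 = 0.44907
  order: recall = 132/146 = 0.90411
  refund: recall = 145/163 = 0.88957
  complaint: recall = 123/171 = 0.71930
  other: recall = 122/234 = 0.52137
Mean = (0.44907 + 0.90411 + 0.88957 + 0.71930 + 0.52137) / 5 = 0.6967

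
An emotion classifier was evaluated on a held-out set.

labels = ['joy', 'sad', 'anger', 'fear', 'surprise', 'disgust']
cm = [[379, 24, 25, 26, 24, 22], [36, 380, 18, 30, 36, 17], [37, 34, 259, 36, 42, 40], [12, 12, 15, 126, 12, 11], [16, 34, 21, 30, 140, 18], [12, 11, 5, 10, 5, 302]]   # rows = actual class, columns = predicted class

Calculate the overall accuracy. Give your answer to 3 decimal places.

0.703

Accuracy = trace / total = (379+380+259+126+140+302=1586) / 2257 = 1586/2257 = 0.703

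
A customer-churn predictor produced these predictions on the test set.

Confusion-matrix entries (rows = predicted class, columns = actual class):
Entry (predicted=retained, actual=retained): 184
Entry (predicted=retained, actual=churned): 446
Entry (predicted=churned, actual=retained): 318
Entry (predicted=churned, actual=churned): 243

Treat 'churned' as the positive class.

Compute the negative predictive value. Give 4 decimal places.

NPV = TN/(TN+FN) = 184/(184+446) = 0.2921

0.2921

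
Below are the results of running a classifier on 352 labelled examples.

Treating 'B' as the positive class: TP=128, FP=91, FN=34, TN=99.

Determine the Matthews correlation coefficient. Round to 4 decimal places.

0.3199

MCC = (TP·TN − FP·FN) / √((TP+FP)(TP+FN)(TN+FP)(TN+FN))
Numerator = 128·99 − 91·34 = 9578
Denominator = √(219·162·190·133) = √896529060 = 29942.0951
MCC = 9578 / 29942.0951 = 0.3199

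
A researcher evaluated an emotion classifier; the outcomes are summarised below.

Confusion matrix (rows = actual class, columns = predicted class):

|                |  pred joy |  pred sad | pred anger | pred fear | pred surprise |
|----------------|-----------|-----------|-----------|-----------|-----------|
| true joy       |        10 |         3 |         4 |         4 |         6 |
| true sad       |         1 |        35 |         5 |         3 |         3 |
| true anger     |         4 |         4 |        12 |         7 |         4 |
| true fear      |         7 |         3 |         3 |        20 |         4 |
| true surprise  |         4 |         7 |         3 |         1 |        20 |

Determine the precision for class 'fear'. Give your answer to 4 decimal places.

0.5714

precision = TP/(TP+FP).
fear: TP=20, FP=4+3+7+1=15 → 20/35 = 0.57143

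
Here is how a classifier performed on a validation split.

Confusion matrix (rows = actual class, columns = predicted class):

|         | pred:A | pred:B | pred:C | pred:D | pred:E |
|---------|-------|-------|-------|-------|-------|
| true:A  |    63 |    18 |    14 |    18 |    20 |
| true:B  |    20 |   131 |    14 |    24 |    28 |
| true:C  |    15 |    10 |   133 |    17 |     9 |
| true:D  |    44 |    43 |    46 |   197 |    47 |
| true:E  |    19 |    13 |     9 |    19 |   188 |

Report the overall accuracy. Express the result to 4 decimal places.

0.6143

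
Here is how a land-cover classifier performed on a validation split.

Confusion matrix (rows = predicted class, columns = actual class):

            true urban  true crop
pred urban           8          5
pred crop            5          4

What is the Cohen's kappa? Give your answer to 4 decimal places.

Observed agreement pₒ = trace/N = 12/22 = 0.54545
Expected agreement pₑ = Σ (rowᵢ·colᵢ)/N² = (13·13 + 9·9)/22² = 0.51653
κ = (pₒ − pₑ)/(1 − pₑ) = (0.54545 − 0.51653)/(1 − 0.51653) = 0.0598

0.0598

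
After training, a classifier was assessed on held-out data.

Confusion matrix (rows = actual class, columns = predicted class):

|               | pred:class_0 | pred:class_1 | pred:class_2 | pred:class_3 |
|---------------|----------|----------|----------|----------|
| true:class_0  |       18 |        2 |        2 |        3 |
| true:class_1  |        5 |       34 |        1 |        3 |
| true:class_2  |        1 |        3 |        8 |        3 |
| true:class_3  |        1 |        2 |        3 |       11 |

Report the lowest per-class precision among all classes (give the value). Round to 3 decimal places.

Per-class precision (TP/(TP+FP)):
  class_0: TP=18, FP=5+1+1=7 → 18/25 = 0.7200
  class_1: TP=34, FP=2+3+2=7 → 34/41 = 0.8293
  class_2: TP=8, FP=2+1+3=6 → 8/14 = 0.5714
  class_3: TP=11, FP=3+3+3=9 → 11/20 = 0.5500
Lowest is class 'class_3' with precision = 0.550.

0.550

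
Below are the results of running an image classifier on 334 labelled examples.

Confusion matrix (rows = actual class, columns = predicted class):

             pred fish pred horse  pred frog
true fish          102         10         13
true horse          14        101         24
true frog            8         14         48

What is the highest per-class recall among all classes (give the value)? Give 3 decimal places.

Per-class recall (TP/(TP+FN)):
  fish: TP=102, FN=10+13=23 → 102/125 = 0.8160
  horse: TP=101, FN=14+24=38 → 101/139 = 0.7266
  frog: TP=48, FN=8+14=22 → 48/70 = 0.6857
Highest is class 'fish' with recall = 0.816.

0.816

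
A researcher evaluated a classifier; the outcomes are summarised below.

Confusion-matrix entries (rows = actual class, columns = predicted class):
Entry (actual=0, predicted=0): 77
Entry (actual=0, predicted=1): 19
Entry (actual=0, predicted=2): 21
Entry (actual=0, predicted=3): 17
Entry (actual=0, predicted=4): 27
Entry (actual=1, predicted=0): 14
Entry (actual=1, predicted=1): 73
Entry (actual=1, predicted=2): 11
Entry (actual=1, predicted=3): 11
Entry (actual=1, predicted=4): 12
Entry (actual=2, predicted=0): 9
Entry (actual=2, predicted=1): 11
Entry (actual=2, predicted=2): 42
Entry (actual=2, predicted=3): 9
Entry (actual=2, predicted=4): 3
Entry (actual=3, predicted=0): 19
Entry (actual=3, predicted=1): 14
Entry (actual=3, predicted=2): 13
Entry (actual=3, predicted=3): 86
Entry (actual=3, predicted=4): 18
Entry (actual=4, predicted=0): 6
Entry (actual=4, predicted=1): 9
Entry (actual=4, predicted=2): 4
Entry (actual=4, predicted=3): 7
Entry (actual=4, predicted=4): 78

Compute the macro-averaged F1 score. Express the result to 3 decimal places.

Per-class F1 score (2·TP/(2·TP+FP+FN)):
  0: TP=77, FP=14+9+19+6=48, FN=19+21+17+27=84 → 154/286 = 0.5385
  1: TP=73, FP=19+11+14+9=53, FN=14+11+11+12=48 → 146/247 = 0.5911
  2: TP=42, FP=21+11+13+4=49, FN=9+11+9+3=32 → 84/165 = 0.5091
  3: TP=86, FP=17+11+9+7=44, FN=19+14+13+18=64 → 172/280 = 0.6143
  4: TP=78, FP=27+12+3+18=60, FN=6+9+4+7=26 → 156/242 = 0.6446
Macro-F1 score = mean = (0.5385 + 0.5911 + 0.5091 + 0.6143 + 0.6446) / 5 = 0.580

0.580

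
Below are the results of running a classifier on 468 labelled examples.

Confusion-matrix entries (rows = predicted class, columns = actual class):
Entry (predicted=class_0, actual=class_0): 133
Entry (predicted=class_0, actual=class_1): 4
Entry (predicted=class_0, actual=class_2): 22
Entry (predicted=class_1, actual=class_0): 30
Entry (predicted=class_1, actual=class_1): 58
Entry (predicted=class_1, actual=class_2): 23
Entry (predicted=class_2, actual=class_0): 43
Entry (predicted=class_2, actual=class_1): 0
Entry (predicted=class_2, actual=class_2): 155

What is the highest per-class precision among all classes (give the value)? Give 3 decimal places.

0.836

Per-class precision (TP/(TP+FP)):
  class_0: TP=133, FP=4+22=26 → 133/159 = 0.8365
  class_1: TP=58, FP=30+23=53 → 58/111 = 0.5225
  class_2: TP=155, FP=43+0=43 → 155/198 = 0.7828
Highest is class 'class_0' with precision = 0.836.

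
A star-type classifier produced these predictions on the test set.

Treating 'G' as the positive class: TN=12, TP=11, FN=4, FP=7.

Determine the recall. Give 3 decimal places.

0.733

Recall = TP/(TP+FN) = 11/(11+4) = 11/15 = 0.733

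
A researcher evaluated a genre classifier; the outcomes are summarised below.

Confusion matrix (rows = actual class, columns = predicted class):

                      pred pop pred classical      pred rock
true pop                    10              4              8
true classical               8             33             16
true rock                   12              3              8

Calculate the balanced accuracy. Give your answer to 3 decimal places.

0.460

Balanced accuracy = mean of per-class recall.
  pop: recall = 10/22 = 0.4545
  classical: recall = 33/57 = 0.5789
  rock: recall = 8/23 = 0.3478
Mean = (0.4545 + 0.5789 + 0.3478) / 3 = 0.460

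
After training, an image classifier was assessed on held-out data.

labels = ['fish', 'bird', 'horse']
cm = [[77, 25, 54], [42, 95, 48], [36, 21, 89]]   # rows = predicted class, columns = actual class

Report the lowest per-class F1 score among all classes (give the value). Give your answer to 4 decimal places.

0.4952

Per-class F1 score (2·TP/(2·TP+FP+FN)):
  fish: TP=77, FP=25+54=79, FN=42+36=78 → 154/311 = 0.49518
  bird: TP=95, FP=42+48=90, FN=25+21=46 → 190/326 = 0.58282
  horse: TP=89, FP=36+21=57, FN=54+48=102 → 178/337 = 0.52819
Lowest is class 'fish' with F1 score = 0.4952.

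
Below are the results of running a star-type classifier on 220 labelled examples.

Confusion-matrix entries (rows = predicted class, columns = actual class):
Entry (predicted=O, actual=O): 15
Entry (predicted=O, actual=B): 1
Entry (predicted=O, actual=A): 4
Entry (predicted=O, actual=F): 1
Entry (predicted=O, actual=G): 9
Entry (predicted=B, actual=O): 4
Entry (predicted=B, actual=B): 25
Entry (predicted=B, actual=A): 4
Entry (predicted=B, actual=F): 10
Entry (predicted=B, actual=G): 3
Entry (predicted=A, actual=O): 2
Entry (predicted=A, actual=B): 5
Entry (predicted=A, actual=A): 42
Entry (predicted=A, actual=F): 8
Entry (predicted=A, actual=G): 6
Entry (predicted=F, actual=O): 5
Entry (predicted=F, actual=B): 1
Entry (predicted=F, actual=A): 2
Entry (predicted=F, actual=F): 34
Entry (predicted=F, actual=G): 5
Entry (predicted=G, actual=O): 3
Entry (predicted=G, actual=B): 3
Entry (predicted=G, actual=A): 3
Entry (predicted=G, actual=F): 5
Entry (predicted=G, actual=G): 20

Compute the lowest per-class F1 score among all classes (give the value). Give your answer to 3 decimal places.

0.508

Per-class F1 score (2·TP/(2·TP+FP+FN)):
  O: TP=15, FP=1+4+1+9=15, FN=4+2+5+3=14 → 30/59 = 0.5085
  B: TP=25, FP=4+4+10+3=21, FN=1+5+1+3=10 → 50/81 = 0.6173
  A: TP=42, FP=2+5+8+6=21, FN=4+4+2+3=13 → 84/118 = 0.7119
  F: TP=34, FP=5+1+2+5=13, FN=1+10+8+5=24 → 68/105 = 0.6476
  G: TP=20, FP=3+3+3+5=14, FN=9+3+6+5=23 → 40/77 = 0.5195
Lowest is class 'O' with F1 score = 0.508.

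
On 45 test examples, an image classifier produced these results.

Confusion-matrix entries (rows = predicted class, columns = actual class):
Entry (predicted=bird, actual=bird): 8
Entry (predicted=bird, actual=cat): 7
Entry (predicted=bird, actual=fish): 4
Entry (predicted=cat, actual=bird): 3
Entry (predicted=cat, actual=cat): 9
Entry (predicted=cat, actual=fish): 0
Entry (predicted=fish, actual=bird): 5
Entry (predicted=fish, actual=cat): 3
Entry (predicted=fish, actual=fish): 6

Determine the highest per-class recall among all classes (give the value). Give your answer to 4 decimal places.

Per-class recall (TP/(TP+FN)):
  bird: TP=8, FN=3+5=8 → 8/16 = 0.50000
  cat: TP=9, FN=7+3=10 → 9/19 = 0.47368
  fish: TP=6, FN=4+0=4 → 6/10 = 0.60000
Highest is class 'fish' with recall = 0.6000.

0.6000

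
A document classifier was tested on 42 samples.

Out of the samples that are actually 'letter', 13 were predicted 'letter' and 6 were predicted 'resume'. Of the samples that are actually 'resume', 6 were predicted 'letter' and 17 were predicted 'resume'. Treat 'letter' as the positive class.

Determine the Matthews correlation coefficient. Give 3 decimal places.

MCC = (TP·TN − FP·FN) / √((TP+FP)(TP+FN)(TN+FP)(TN+FN))
Numerator = 13·17 − 6·6 = 185
Denominator = √(19·19·23·23) = √190969 = 437.0000
MCC = 185 / 437.0000 = 0.423

0.423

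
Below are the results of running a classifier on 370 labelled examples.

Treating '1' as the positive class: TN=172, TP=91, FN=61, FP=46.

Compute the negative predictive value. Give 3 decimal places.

NPV = TN/(TN+FN) = 172/(172+61) = 0.738

0.738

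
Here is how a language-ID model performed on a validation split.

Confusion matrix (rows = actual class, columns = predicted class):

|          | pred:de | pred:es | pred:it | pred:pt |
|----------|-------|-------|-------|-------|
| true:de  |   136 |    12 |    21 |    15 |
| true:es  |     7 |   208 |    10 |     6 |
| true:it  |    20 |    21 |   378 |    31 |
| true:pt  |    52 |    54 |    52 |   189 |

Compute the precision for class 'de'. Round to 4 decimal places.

precision = TP/(TP+FP).
de: TP=136, FP=7+20+52=79 → 136/215 = 0.63256

0.6326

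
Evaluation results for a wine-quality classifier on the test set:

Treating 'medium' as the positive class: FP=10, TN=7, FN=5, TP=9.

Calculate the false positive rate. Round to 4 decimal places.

0.5882

FPR = FP/(FP+TN) = 10/(10+7) = 0.5882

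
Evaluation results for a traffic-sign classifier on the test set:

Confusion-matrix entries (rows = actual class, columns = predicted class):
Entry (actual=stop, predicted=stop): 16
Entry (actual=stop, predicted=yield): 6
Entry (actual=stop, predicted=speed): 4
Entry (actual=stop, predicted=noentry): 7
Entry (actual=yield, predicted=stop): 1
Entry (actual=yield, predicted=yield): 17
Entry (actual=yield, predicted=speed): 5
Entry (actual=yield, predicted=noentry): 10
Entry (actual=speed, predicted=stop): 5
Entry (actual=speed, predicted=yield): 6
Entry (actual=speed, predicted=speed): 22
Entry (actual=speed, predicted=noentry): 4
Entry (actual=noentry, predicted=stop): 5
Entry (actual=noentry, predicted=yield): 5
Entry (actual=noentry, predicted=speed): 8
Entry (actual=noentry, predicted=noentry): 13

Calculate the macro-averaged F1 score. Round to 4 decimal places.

0.5049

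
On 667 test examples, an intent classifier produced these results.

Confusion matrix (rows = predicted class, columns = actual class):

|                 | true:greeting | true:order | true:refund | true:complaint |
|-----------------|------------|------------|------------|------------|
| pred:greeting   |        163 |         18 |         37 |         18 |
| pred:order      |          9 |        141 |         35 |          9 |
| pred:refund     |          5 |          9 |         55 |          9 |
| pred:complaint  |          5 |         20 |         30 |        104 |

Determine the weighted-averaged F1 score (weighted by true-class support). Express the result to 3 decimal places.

Per-class F1 score (2·TP/(2·TP+FP+FN)):
  greeting: TP=163, FP=18+37+18=73, FN=9+5+5=19 → 326/418 = 0.7799
  order: TP=141, FP=9+35+9=53, FN=18+9+20=47 → 282/382 = 0.7382
  refund: TP=55, FP=5+9+9=23, FN=37+35+30=102 → 110/235 = 0.4681
  complaint: TP=104, FP=5+20+30=55, FN=18+9+9=36 → 208/299 = 0.6957
Weighted-F1 score = Σ (supportᵢ/N)·F1 scoreᵢ with N=667: (182/667)·0.7799 + (188/667)·0.7382 + (157/667)·0.4681 + (140/667)·0.6957 = 0.677

0.677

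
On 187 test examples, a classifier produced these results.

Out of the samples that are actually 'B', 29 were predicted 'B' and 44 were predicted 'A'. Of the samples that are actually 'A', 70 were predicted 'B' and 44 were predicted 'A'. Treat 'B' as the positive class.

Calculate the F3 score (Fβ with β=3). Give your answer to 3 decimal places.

0.384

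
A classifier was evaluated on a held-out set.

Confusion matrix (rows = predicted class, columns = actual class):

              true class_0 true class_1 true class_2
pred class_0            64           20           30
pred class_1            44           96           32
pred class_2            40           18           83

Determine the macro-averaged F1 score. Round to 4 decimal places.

Per-class F1 score (2·TP/(2·TP+FP+FN)):
  class_0: TP=64, FP=20+30=50, FN=44+40=84 → 128/262 = 0.48855
  class_1: TP=96, FP=44+32=76, FN=20+18=38 → 192/306 = 0.62745
  class_2: TP=83, FP=40+18=58, FN=30+32=62 → 166/286 = 0.58042
Macro-F1 score = mean = (0.48855 + 0.62745 + 0.58042) / 3 = 0.5655

0.5655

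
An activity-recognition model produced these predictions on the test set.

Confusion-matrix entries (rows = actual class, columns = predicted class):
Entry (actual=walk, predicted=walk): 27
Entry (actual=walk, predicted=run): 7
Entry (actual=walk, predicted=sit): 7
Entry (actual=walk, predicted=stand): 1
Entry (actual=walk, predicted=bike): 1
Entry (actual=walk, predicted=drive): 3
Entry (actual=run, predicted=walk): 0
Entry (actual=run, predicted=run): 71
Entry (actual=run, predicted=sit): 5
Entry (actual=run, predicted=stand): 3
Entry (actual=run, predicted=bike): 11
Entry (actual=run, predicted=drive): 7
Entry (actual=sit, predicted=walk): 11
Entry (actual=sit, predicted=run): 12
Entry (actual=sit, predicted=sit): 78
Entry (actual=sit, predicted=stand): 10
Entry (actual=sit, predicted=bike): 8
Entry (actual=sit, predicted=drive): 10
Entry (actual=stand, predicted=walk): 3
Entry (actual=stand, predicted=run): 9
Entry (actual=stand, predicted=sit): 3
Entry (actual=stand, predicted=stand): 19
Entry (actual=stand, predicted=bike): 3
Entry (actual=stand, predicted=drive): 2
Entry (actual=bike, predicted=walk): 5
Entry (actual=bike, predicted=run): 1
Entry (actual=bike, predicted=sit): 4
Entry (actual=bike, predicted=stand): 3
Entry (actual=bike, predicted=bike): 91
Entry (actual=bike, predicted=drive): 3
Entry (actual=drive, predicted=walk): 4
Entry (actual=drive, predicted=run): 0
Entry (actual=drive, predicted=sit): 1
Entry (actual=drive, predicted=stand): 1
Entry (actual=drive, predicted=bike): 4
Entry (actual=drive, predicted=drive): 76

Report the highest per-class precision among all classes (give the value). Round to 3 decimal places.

0.796

Per-class precision (TP/(TP+FP)):
  walk: TP=27, FP=0+11+3+5+4=23 → 27/50 = 0.5400
  run: TP=71, FP=7+12+9+1+0=29 → 71/100 = 0.7100
  sit: TP=78, FP=7+5+3+4+1=20 → 78/98 = 0.7959
  stand: TP=19, FP=1+3+10+3+1=18 → 19/37 = 0.5135
  bike: TP=91, FP=1+11+8+3+4=27 → 91/118 = 0.7712
  drive: TP=76, FP=3+7+10+2+3=25 → 76/101 = 0.7525
Highest is class 'sit' with precision = 0.796.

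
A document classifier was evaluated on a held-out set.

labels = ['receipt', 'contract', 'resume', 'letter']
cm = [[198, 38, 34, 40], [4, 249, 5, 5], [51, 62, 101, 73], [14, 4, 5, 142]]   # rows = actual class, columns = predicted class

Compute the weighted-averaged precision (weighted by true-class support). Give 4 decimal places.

Per-class precision (TP/(TP+FP)):
  receipt: TP=198, FP=4+51+14=69 → 198/267 = 0.74157
  contract: TP=249, FP=38+62+4=104 → 249/353 = 0.70538
  resume: TP=101, FP=34+5+5=44 → 101/145 = 0.69655
  letter: TP=142, FP=40+5+73=118 → 142/260 = 0.54615
Weighted-precision = Σ (supportᵢ/N)·precisionᵢ with N=1025: (310/1025)·0.74157 + (263/1025)·0.70538 + (287/1025)·0.69655 + (165/1025)·0.54615 = 0.6882

0.6882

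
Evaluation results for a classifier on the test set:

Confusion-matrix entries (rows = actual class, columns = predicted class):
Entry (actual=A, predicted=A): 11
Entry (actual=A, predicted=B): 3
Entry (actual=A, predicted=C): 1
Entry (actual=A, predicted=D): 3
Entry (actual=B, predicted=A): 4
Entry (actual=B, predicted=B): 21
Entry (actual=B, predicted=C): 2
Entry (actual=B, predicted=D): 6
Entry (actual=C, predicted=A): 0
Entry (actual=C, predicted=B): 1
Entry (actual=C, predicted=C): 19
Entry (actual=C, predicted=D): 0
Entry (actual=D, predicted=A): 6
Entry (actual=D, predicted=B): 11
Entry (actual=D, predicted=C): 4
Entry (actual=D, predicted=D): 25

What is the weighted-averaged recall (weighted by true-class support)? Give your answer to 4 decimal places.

0.6496

Per-class recall (TP/(TP+FN)):
  A: TP=11, FN=3+1+3=7 → 11/18 = 0.61111
  B: TP=21, FN=4+2+6=12 → 21/33 = 0.63636
  C: TP=19, FN=0+1+0=1 → 19/20 = 0.95000
  D: TP=25, FN=6+11+4=21 → 25/46 = 0.54348
Weighted-recall = Σ (supportᵢ/N)·recallᵢ with N=117: (18/117)·0.61111 + (33/117)·0.63636 + (20/117)·0.95000 + (46/117)·0.54348 = 0.6496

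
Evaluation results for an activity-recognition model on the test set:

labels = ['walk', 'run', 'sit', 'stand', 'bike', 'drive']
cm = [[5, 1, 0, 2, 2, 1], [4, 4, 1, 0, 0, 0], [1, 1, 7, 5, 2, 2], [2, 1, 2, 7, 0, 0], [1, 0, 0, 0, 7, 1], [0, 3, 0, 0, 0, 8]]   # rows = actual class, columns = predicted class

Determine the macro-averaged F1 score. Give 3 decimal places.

0.545

Per-class F1 score (2·TP/(2·TP+FP+FN)):
  walk: TP=5, FP=4+1+2+1+0=8, FN=1+0+2+2+1=6 → 10/24 = 0.4167
  run: TP=4, FP=1+1+1+0+3=6, FN=4+1+0+0+0=5 → 8/19 = 0.4211
  sit: TP=7, FP=0+1+2+0+0=3, FN=1+1+5+2+2=11 → 14/28 = 0.5000
  stand: TP=7, FP=2+0+5+0+0=7, FN=2+1+2+0+0=5 → 14/26 = 0.5385
  bike: TP=7, FP=2+0+2+0+0=4, FN=1+0+0+0+1=2 → 14/20 = 0.7000
  drive: TP=8, FP=1+0+2+0+1=4, FN=0+3+0+0+0=3 → 16/23 = 0.6957
Macro-F1 score = mean = (0.4167 + 0.4211 + 0.5000 + 0.5385 + 0.7000 + 0.6957) / 6 = 0.545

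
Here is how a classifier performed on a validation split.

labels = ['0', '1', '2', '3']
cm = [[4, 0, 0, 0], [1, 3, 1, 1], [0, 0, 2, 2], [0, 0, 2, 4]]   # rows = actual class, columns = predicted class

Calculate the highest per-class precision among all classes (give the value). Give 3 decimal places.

Per-class precision (TP/(TP+FP)):
  0: TP=4, FP=1+0+0=1 → 4/5 = 0.8000
  1: TP=3, FP=0+0+0=0 → 3/3 = 1.0000
  2: TP=2, FP=0+1+2=3 → 2/5 = 0.4000
  3: TP=4, FP=0+1+2=3 → 4/7 = 0.5714
Highest is class '1' with precision = 1.000.

1.000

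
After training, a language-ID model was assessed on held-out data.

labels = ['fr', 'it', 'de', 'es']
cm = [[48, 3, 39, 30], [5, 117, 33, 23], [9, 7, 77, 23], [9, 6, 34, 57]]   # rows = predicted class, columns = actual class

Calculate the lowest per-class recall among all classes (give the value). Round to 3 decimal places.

Per-class recall (TP/(TP+FN)):
  fr: TP=48, FN=5+9+9=23 → 48/71 = 0.6761
  it: TP=117, FN=3+7+6=16 → 117/133 = 0.8797
  de: TP=77, FN=39+33+34=106 → 77/183 = 0.4208
  es: TP=57, FN=30+23+23=76 → 57/133 = 0.4286
Lowest is class 'de' with recall = 0.421.

0.421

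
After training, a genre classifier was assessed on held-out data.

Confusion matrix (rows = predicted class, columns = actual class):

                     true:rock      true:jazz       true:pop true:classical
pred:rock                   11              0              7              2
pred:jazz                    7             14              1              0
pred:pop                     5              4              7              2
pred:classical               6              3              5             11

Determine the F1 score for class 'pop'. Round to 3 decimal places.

0.368

One-vs-rest for 'pop': TP = diagonal; FP = other classes predicted 'pop'; FN = 'pop' predicted as other.
F1 score = 2·TP/(2·TP+FP+FN).
pop: TP=7, FP=5+4+2=11, FN=7+1+5=13 → 14/38 = 0.3684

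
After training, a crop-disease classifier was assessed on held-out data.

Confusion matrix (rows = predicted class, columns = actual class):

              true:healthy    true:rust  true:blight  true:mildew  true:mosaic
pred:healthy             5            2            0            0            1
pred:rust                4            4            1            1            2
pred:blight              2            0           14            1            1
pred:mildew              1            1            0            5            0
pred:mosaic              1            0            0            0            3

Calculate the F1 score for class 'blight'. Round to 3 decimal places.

Treat 'blight' as positive and all other classes as negative.
F1 score = 2·TP/(2·TP+FP+FN).
blight: TP=14, FP=2+0+1+1=4, FN=0+1+0+0=1 → 28/33 = 0.8485

0.848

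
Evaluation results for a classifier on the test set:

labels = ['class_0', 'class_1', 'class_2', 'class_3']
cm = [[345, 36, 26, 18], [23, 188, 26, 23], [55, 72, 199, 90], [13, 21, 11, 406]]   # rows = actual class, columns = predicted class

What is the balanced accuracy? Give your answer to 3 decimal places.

Balanced accuracy = mean of per-class recall.
  class_0: recall = 345/425 = 0.8118
  class_1: recall = 188/260 = 0.7231
  class_2: recall = 199/416 = 0.4784
  class_3: recall = 406/451 = 0.9002
Mean = (0.8118 + 0.7231 + 0.4784 + 0.9002) / 4 = 0.728

0.728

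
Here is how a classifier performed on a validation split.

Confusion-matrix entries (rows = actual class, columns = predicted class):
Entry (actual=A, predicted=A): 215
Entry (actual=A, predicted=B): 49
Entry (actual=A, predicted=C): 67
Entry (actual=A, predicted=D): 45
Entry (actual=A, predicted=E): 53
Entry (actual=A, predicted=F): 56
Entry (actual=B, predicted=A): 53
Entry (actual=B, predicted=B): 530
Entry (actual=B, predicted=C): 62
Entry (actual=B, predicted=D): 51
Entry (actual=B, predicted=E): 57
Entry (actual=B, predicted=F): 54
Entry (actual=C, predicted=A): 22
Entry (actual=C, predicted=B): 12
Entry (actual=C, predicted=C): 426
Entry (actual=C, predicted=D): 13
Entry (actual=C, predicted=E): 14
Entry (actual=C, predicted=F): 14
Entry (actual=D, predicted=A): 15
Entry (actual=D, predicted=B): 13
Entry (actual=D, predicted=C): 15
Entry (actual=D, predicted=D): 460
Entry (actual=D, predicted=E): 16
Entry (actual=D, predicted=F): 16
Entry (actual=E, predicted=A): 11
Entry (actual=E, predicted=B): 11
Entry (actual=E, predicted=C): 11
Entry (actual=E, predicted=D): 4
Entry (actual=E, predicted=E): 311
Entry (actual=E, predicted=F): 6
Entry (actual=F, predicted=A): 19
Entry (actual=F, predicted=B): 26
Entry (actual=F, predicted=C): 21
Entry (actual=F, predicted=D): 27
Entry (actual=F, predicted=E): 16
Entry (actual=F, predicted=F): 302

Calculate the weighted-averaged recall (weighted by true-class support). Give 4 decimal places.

Per-class recall (TP/(TP+FN)):
  A: TP=215, FN=49+67+45+53+56=270 → 215/485 = 0.44330
  B: TP=530, FN=53+62+51+57+54=277 → 530/807 = 0.65675
  C: TP=426, FN=22+12+13+14+14=75 → 426/501 = 0.85030
  D: TP=460, FN=15+13+15+16+16=75 → 460/535 = 0.85981
  E: TP=311, FN=11+11+11+4+6=43 → 311/354 = 0.87853
  F: TP=302, FN=19+26+21+27+16=109 → 302/411 = 0.73479
Weighted-recall = Σ (supportᵢ/N)·recallᵢ with N=3093: (485/3093)·0.44330 + (807/3093)·0.65675 + (501/3093)·0.85030 + (535/3093)·0.85981 + (354/3093)·0.87853 + (411/3093)·0.73479 = 0.7255

0.7255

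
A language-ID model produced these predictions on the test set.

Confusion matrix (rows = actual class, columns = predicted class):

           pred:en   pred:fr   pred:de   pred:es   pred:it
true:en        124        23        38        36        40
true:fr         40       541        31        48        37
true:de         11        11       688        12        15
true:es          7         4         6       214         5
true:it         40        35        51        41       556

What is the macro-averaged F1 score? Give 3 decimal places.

Per-class F1 score (2·TP/(2·TP+FP+FN)):
  en: TP=124, FP=40+11+7+40=98, FN=23+38+36+40=137 → 248/483 = 0.5135
  fr: TP=541, FP=23+11+4+35=73, FN=40+31+48+37=156 → 1082/1311 = 0.8253
  de: TP=688, FP=38+31+6+51=126, FN=11+11+12+15=49 → 1376/1551 = 0.8872
  es: TP=214, FP=36+48+12+41=137, FN=7+4+6+5=22 → 428/587 = 0.7291
  it: TP=556, FP=40+37+15+5=97, FN=40+35+51+41=167 → 1112/1376 = 0.8081
Macro-F1 score = mean = (0.5135 + 0.8253 + 0.8872 + 0.7291 + 0.8081) / 5 = 0.753

0.753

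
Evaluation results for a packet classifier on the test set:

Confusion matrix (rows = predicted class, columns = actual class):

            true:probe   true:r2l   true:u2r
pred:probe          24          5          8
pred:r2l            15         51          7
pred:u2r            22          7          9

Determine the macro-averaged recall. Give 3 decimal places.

0.526

Per-class recall (TP/(TP+FN)):
  probe: TP=24, FN=15+22=37 → 24/61 = 0.3934
  r2l: TP=51, FN=5+7=12 → 51/63 = 0.8095
  u2r: TP=9, FN=8+7=15 → 9/24 = 0.3750
Macro-recall = mean = (0.3934 + 0.8095 + 0.3750) / 3 = 0.526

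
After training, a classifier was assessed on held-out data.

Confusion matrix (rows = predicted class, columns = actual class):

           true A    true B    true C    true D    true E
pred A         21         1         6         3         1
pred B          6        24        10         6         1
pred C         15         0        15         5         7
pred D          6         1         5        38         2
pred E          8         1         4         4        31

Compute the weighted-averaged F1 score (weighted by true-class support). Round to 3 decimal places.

Per-class F1 score (2·TP/(2·TP+FP+FN)):
  A: TP=21, FP=1+6+3+1=11, FN=6+15+6+8=35 → 42/88 = 0.4773
  B: TP=24, FP=6+10+6+1=23, FN=1+0+1+1=3 → 48/74 = 0.6486
  C: TP=15, FP=15+0+5+7=27, FN=6+10+5+4=25 → 30/82 = 0.3659
  D: TP=38, FP=6+1+5+2=14, FN=3+6+5+4=18 → 76/108 = 0.7037
  E: TP=31, FP=8+1+4+4=17, FN=1+1+7+2=11 → 62/90 = 0.6889
Weighted-F1 score = Σ (supportᵢ/N)·F1 scoreᵢ with N=221: (56/221)·0.4773 + (27/221)·0.6486 + (40/221)·0.3659 + (56/221)·0.7037 + (42/221)·0.6889 = 0.576

0.576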